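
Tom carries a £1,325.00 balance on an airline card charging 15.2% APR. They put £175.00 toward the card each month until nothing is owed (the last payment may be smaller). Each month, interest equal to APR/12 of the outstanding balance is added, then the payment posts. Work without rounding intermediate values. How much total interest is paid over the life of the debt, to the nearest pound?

£77

Monthly rate r = 15.2%/12 = 1.26667% = 0.0126667.
Payoff takes n = ⌈−ln(1 − rB₀/P)/ln(1+r)⌉ = ⌈8.010⌉ = 9 payments; the last is £1.73.
Total paid = 8·£175.00 + £1.73 = £1,401.73.
Total interest = total paid − principal = £1,401.73 − £1,325.00 = £76.73.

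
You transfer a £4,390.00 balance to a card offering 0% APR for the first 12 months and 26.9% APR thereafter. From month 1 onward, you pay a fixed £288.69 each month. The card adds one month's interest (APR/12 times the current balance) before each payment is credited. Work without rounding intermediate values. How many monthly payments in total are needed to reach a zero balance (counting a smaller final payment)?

Promo months 1–12 at r₀ = 0%/12 = 0; months 13+ at r₁ = 26.9%/12 = 0.0224167.
After month 12 (no interest yet): B = £4,390.00 − 12·£288.69 = £925.72.
Then at r₁ with £288.69/mo: n₂ = −ln(1 − r₁·B/P)/ln(1+r₁) ≈ 3.36 → 4 more payments.

16 months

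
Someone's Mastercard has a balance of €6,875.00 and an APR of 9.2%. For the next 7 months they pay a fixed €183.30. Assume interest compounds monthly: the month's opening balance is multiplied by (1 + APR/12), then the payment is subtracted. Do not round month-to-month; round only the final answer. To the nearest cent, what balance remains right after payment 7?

€5,939.56

Monthly rate r = 9.2%/12 = 0.766667% = 0.00766667.
Each month: B ← B·(1+r) − €183.30.
Month 1: interest €52.71; balance after payment €6,744.41.
Month 2: interest €51.71; balance after payment €6,612.82.
Month 3: interest €50.70; balance after payment €6,480.21.
Month 4: interest €49.68; balance after payment €6,346.60.
Month 5: interest €48.66; balance after payment €6,211.95.
Month 6: interest €47.62; balance after payment €6,076.28.
Month 7: interest €46.58; balance after payment €5,939.56.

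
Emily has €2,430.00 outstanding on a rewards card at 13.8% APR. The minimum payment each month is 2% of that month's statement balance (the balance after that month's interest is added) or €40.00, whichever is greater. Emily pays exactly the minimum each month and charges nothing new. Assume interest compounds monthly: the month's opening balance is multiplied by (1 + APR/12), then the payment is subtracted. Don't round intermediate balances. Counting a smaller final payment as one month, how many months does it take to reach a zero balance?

98 months

Monthly rate r = 13.8%/12 = 1.15% = 0.0115.
While 2% of the post-interest balance exceeds €40.00, each month B ← (B·(1+r))·(1 − 0.02), i.e. B shrinks by the factor (1+r)·0.98 = 0.99127.
This holds for months 1–24. Entering month 25 the balance is €1,968.85; 2% of the post-interest balance is now below €40.00, so the flat €40.00 minimum applies from here.
From month 25 a fixed €40.00 at rate r clears €1,968.85 in 74 more payments. Total: 24 + 74 = 98 months.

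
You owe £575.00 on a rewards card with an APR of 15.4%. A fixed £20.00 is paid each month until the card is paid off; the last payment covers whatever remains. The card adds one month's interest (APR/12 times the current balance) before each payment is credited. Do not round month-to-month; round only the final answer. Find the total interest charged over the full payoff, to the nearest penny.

£147.09

Monthly rate r = 15.4%/12 = 1.28333% = 0.0128333.
Payoff takes n = ⌈−ln(1 − rB₀/P)/ln(1+r)⌉ = ⌈36.104⌉ = 37 payments; the last is £2.09.
Total paid = 36·£20.00 + £2.09 = £722.09.
Total interest = total paid − principal = £722.09 − £575.00 = £147.09.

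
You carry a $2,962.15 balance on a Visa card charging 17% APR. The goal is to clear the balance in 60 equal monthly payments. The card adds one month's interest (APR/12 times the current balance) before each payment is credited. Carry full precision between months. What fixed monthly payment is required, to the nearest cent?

Monthly rate r = 17%/12 = 1.41667% = 0.0141667.
Level-payment amortization: P = B₀·r / (1 − (1+r)^(−n)) = 2962.15·0.0141667 / (1 − 1.01417^(−60)).
Denominator 1 − (1+r)^(−60) = 0.570028105.
P = 41.9638 / 0.570028105 ≈ 73.62.

$73.62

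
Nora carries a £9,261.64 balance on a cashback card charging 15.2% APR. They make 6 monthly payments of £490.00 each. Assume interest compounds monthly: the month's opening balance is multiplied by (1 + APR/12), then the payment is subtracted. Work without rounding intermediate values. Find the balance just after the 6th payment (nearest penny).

Monthly rate r = 15.2%/12 = 1.26667% = 0.0126667.
Each month: B ← B·(1+r) − £490.00.
Month 1: interest £117.31; balance after payment £8,888.95.
Month 2: interest £112.59; balance after payment £8,511.55.
Month 3: interest £107.81; balance after payment £8,129.36.
Month 4: interest £102.97; balance after payment £7,742.33.
Month 5: interest £98.07; balance after payment £7,350.40.
Month 6: interest £93.11; balance after payment £6,953.51.

£6,953.51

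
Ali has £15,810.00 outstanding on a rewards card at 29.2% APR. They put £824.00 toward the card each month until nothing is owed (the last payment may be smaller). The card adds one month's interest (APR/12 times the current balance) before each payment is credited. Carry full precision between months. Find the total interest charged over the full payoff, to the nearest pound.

£5,750

Monthly rate r = 29.2%/12 = 2.43333% = 0.0243333.
Payoff takes n = ⌈−ln(1 − rB₀/P)/ln(1+r)⌉ = ⌈26.163⌉ = 27 payments; the last is £135.67.
Total paid = 26·£824.00 + £135.67 = £21,559.67.
Total interest = total paid − principal = £21,559.67 − £15,810.00 = £5,749.67.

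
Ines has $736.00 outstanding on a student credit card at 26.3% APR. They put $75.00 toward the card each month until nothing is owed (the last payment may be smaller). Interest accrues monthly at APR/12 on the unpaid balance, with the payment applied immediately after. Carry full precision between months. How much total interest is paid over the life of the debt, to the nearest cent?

$101.87

Monthly rate r = 26.3%/12 = 2.19167% = 0.0219167.
Payoff takes n = ⌈−ln(1 − rB₀/P)/ln(1+r)⌉ = ⌈11.170⌉ = 12 payments; the last is $12.87.
Total paid = 11·$75.00 + $12.87 = $837.87.
Total interest = total paid − principal = $837.87 − $736.00 = $101.87.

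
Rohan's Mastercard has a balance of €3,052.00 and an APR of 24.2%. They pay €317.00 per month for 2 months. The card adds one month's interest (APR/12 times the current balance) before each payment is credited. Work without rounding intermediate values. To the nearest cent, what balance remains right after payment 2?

Monthly rate r = 24.2%/12 = 2.01667% = 0.0201667.
Each month: B ← B·(1+r) − €317.00.
Month 1: interest €61.55; balance after payment €2,796.55.
Month 2: interest €56.40; balance after payment €2,535.95.

€2,535.95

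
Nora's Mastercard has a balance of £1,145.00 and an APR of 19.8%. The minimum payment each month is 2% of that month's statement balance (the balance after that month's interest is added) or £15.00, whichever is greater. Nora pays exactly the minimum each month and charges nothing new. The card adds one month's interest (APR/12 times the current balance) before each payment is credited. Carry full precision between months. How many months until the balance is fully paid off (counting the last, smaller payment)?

Monthly rate r = 19.8%/12 = 1.65% = 0.0165.
While 2% of the post-interest balance exceeds £15.00, each month B ← (B·(1+r))·(1 − 0.02), i.e. B shrinks by the factor (1+r)·0.98 = 0.99617.
This holds for months 1–115. Entering month 116 the balance is £736.47; 2% of the post-interest balance is now below £15.00, so the flat £15.00 minimum applies from here.
From month 116 a fixed £15.00 at rate r clears £736.47 in 102 more payments. Total: 115 + 102 = 217 months.

217 months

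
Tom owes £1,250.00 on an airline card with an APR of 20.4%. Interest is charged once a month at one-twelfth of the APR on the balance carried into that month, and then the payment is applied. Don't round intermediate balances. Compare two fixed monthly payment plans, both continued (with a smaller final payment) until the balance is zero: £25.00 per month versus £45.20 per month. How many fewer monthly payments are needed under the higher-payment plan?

Monthly rate r = 20.4%/12 = 1.7% = 0.017.
At £25.00/mo: n = ⌈−ln(1 − rB₀/P)/ln(1+r)⌉ = 113 payments (last £13.58); total interest = total paid − £1,250.00 = £1,563.58.
At £45.20/mo: 38 payments (last £30.69); total interest £453.09.
Payments saved = 113 − 38 = 75.

75 fewer payments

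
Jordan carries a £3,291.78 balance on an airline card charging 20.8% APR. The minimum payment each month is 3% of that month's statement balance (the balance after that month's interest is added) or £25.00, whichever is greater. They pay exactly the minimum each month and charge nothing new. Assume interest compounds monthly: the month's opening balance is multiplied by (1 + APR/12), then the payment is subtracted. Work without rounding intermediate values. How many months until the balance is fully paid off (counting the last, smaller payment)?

154 months

Monthly rate r = 20.8%/12 = 1.73333% = 0.0173333.
While 3% of the post-interest balance exceeds £25.00, each month B ← (B·(1+r))·(1 − 0.03), i.e. B shrinks by the factor (1+r)·0.97 = 0.98681.
This holds for months 1–105. Entering month 106 the balance is £816.78; 3% of the post-interest balance is now below £25.00, so the flat £25.00 minimum applies from here.
From month 106 a fixed £25.00 at rate r clears £816.78 in 49 more payments. Total: 105 + 49 = 154 months.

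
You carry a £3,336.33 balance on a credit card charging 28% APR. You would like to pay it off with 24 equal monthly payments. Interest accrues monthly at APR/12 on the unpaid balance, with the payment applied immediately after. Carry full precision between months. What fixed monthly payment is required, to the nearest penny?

Monthly rate r = 28%/12 = 2.33333% = 0.0233333.
Level-payment amortization: P = B₀·r / (1 − (1+r)^(−n)) = 3336.33·0.0233333 / (1 − 1.02333^(−24)).
Denominator 1 − (1+r)^(−24) = 0.425104245.
P = 77.8477 / 0.425104245 ≈ 183.13.

£183.13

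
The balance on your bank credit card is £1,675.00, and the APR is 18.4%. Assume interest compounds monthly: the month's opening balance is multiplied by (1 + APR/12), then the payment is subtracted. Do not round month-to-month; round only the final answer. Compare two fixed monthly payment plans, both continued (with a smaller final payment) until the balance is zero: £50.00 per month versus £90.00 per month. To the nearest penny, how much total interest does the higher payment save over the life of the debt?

Monthly rate r = 18.4%/12 = 1.53333% = 0.0153333.
At £50.00/mo: n = ⌈−ln(1 − rB₀/P)/ln(1+r)⌉ = 48 payments (last £18.70); total interest = total paid − £1,675.00 = £693.70.
At £90.00/mo: 23 payments (last £7.25); total interest £312.25.
Interest saved = £693.70 − £312.25 = £381.45.

£381.45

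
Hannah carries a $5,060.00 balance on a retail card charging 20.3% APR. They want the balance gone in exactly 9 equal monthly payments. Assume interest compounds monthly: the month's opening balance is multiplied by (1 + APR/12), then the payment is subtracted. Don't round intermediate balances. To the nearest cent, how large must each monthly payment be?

$610.84

Monthly rate r = 20.3%/12 = 1.69167% = 0.0169167.
Level-payment amortization: P = B₀·r / (1 − (1+r)^(−n)) = 5060.00·0.0169167 / (1 − 1.01692^(−9)).
Denominator 1 − (1+r)^(−9) = 0.140132146.
P = 85.5983 / 0.140132146 ≈ 610.84.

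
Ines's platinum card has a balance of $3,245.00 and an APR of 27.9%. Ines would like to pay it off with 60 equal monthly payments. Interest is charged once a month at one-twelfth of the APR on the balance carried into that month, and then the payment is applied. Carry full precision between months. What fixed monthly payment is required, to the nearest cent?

Monthly rate r = 27.9%/12 = 2.325% = 0.02325.
Level-payment amortization: P = B₀·r / (1 − (1+r)^(−n)) = 3245.00·0.02325 / (1 − 1.02325^(−60)).
Denominator 1 − (1+r)^(−60) = 0.748177344.
P = 75.4463 / 0.748177344 ≈ 100.84.

$100.84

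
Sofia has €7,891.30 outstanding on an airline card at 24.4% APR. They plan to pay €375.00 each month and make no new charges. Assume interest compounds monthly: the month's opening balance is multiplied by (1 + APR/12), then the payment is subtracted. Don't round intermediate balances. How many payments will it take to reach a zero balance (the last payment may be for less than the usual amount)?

Monthly rate r = 24.4%/12 = 2.03333% = 0.0203333.
Recurrence: B ← B·(1+r) − €375.00.
Month 1: interest €160.46; balance after payment €7,676.76.
Month 2: interest €156.09; balance after payment €7,457.85.
Closed form: n = −ln(1 − rB₀/P)/ln(1+r) = −ln(0.57212)/ln(1.02033) ≈ 27.741, so the balance reaches zero during payment 28.

28 payments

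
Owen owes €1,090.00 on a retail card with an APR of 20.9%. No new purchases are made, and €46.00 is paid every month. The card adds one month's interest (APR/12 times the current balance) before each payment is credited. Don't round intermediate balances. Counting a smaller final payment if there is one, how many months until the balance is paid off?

31 months

Monthly rate r = 20.9%/12 = 1.74167% = 0.0174167.
Recurrence: B ← B·(1+r) − €46.00.
Month 1: interest €18.98; balance after payment €1,062.98.
Month 2: interest €18.51; balance after payment €1,035.50.
Closed form: n = −ln(1 − rB₀/P)/ln(1+r) = −ln(0.5873)/ln(1.01742) ≈ 30.823, so the balance reaches zero during payment 31.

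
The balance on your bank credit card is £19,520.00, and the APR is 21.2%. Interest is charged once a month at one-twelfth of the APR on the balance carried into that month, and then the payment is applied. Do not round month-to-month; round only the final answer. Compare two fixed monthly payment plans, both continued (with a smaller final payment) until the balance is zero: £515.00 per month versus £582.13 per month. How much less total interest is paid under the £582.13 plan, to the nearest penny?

£2,736.40

Monthly rate r = 21.2%/12 = 1.76667% = 0.0176667.
At £515.00/mo: n = ⌈−ln(1 − rB₀/P)/ln(1+r)⌉ = 64 payments (last £125.02); total interest = total paid − £19,520.00 = £13,050.02.
At £582.13/mo: 52 payments (last £144.99); total interest £10,313.62.
Interest saved = £13,050.02 − £10,313.62 = £2,736.40.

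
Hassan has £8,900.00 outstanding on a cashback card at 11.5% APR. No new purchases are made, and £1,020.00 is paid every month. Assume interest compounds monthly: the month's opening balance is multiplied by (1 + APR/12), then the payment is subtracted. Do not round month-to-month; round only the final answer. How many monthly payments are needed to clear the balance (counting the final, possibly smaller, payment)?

10 payments

Monthly rate r = 11.5%/12 = 0.958333% = 0.00958333.
Recurrence: B ← B·(1+r) − £1,020.00.
Month 1: interest £85.29; balance after payment £7,965.29.
Month 2: interest £76.33; balance after payment £7,021.63.
Closed form: n = −ln(1 − rB₀/P)/ln(1+r) = −ln(0.91638)/ln(1.00958) ≈ 9.156, so the balance reaches zero during payment 10.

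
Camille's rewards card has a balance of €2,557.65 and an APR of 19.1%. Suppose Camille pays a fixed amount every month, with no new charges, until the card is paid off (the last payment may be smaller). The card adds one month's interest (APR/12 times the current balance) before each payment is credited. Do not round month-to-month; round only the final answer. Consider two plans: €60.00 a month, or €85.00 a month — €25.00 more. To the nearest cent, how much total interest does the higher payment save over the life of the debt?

€802.50

Monthly rate r = 19.1%/12 = 1.59167% = 0.0159167.
At €60.00/mo: n = ⌈−ln(1 − rB₀/P)/ln(1+r)⌉ = 72 payments (last €51.49); total interest = total paid − €2,557.65 = €1,753.84.
At €85.00/mo: 42 payments (last €23.99); total interest €951.34.
Interest saved = €1,753.84 − €951.34 = €802.50.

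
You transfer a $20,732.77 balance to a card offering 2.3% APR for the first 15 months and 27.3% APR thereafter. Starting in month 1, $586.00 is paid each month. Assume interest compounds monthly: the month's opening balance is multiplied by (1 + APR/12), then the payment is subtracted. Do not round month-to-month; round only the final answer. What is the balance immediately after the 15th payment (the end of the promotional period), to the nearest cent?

Promo months 1–15 at r₀ = 2.3%/12 = 0.00191667; months 16+ at r₁ = 27.3%/12 = 0.02275.
After month 15: iterate B ← B·(1+r₀) − $586.00 for 15 months → $12,427.98.

$12,427.98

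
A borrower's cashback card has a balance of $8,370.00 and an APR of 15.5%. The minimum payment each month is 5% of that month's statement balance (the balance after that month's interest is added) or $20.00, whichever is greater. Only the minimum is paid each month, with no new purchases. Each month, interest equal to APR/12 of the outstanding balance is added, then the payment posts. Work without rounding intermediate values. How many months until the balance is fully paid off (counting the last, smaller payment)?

103 months

Monthly rate r = 15.5%/12 = 1.29167% = 0.0129167.
While 5% of the post-interest balance exceeds $20.00, each month B ← (B·(1+r))·(1 − 0.05), i.e. B shrinks by the factor (1+r)·0.95 = 0.96227.
This holds for months 1–80. Entering month 81 the balance is $385.93; 5% of the post-interest balance is now below $20.00, so the flat $20.00 minimum applies from here.
From month 81 a fixed $20.00 at rate r clears $385.93 in 23 more payments. Total: 80 + 23 = 103 months.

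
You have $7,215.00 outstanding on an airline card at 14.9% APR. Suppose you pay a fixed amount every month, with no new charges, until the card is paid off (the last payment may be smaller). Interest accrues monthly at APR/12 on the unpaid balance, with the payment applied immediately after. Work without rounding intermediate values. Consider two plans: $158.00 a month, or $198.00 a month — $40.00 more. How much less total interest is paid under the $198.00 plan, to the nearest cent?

Monthly rate r = 14.9%/12 = 1.24167% = 0.0124167.
At $158.00/mo: n = ⌈−ln(1 − rB₀/P)/ln(1+r)⌉ = 68 payments (last $131.08); total interest = total paid − $7,215.00 = $3,502.08.
At $198.00/mo: 49 payments (last $160.35); total interest $2,449.35.
Interest saved = $3,502.08 − $2,449.35 = $1,052.73.

$1,052.73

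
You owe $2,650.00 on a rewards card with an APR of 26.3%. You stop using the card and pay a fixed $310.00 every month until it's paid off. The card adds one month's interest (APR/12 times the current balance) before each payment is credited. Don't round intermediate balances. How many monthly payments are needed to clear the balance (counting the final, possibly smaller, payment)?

10 payments

Monthly rate r = 26.3%/12 = 2.19167% = 0.0219167.
Recurrence: B ← B·(1+r) − $310.00.
Month 1: interest $58.08; balance after payment $2,398.08.
Month 2: interest $52.56; balance after payment $2,140.64.
Closed form: n = −ln(1 − rB₀/P)/ln(1+r) = −ln(0.81265)/ln(1.02192) ≈ 9.569, so the balance reaches zero during payment 10.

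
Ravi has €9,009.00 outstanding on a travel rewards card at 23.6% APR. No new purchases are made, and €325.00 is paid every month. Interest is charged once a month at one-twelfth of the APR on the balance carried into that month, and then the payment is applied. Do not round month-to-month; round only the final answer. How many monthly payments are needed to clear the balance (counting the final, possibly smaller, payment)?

Monthly rate r = 23.6%/12 = 1.96667% = 0.0196667.
Recurrence: B ← B·(1+r) − €325.00.
Month 1: interest €177.18; balance after payment €8,861.18.
Month 2: interest €174.27; balance after payment €8,710.45.
Closed form: n = −ln(1 − rB₀/P)/ln(1+r) = −ln(0.45484)/ln(1.01967) ≈ 40.451, so the balance reaches zero during payment 41.

41 months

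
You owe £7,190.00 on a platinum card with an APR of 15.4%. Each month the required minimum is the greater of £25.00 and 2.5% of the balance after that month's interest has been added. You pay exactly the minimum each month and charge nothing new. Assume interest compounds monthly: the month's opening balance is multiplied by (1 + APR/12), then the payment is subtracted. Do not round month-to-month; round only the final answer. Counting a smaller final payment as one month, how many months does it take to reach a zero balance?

Monthly rate r = 15.4%/12 = 1.28333% = 0.0128333.
While 2.5% of the post-interest balance exceeds £25.00, each month B ← (B·(1+r))·(1 − 0.025), i.e. B shrinks by the factor (1+r)·0.975 = 0.98751.
This holds for months 1–158. Entering month 159 the balance is £987.32; 2.5% of the post-interest balance is now below £25.00, so the flat £25.00 minimum applies from here.
From month 159 a fixed £25.00 at rate r clears £987.32 in 56 more payments. Total: 158 + 56 = 214 months.

214 months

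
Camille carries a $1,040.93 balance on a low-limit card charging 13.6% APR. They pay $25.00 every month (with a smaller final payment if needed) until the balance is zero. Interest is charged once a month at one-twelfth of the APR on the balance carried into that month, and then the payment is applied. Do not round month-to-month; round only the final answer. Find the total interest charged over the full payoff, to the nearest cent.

$375.41

Monthly rate r = 13.6%/12 = 1.13333% = 0.0113333.
Payoff takes n = ⌈−ln(1 − rB₀/P)/ln(1+r)⌉ = ⌈56.652⌉ = 57 payments; the last is $16.34.
Total paid = 56·$25.00 + $16.34 = $1,416.34.
Total interest = total paid − principal = $1,416.34 − $1,040.93 = $375.41.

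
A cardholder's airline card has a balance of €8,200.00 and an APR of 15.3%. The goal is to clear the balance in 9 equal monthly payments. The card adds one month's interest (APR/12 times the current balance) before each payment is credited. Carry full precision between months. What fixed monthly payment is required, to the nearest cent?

€970.18

Monthly rate r = 15.3%/12 = 1.275% = 0.01275.
Level-payment amortization: P = B₀·r / (1 − (1+r)^(−n)) = 8200.00·0.01275 / (1 − 1.01275^(−9)).
Denominator 1 − (1+r)^(−9) = 0.107764018.
P = 104.55 / 0.107764018 ≈ 970.18.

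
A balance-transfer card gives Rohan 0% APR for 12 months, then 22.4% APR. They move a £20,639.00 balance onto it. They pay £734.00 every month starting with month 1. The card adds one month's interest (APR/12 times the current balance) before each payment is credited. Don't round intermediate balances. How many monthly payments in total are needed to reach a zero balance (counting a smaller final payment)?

Promo months 1–12 at r₀ = 0%/12 = 0; months 13+ at r₁ = 22.4%/12 = 0.0186667.
After month 12 (no interest yet): B = £20,639.00 − 12·£734.00 = £11,831.00.
Then at r₁ with £734.00/mo: n₂ = −ln(1 − r₁·B/P)/ln(1+r₁) ≈ 19.35 → 20 more payments.

32 months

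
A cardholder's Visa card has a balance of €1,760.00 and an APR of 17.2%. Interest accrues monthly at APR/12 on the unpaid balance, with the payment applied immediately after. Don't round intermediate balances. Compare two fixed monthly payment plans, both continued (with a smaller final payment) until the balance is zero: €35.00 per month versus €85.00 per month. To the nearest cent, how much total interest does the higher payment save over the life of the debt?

Monthly rate r = 17.2%/12 = 1.43333% = 0.0143333.
At €35.00/mo: n = ⌈−ln(1 − rB₀/P)/ln(1+r)⌉ = 90 payments (last €22.39); total interest = total paid − €1,760.00 = €1,377.39.
At €85.00/mo: 25 payments (last €63.03); total interest €343.03.
Interest saved = €1,377.39 − €343.03 = €1,034.36.

€1,034.36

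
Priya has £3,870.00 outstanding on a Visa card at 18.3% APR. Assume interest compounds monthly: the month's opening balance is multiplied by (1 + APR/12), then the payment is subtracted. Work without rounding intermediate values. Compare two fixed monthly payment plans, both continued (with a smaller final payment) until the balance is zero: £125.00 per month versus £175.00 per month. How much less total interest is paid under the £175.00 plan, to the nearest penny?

£520.61

Monthly rate r = 18.3%/12 = 1.525% = 0.01525.
At £125.00/mo: n = ⌈−ln(1 − rB₀/P)/ln(1+r)⌉ = 43 payments (last £27.08); total interest = total paid − £3,870.00 = £1,407.08.
At £175.00/mo: 28 payments (last £31.47); total interest £886.47.
Interest saved = £1,407.08 − £886.47 = £520.61.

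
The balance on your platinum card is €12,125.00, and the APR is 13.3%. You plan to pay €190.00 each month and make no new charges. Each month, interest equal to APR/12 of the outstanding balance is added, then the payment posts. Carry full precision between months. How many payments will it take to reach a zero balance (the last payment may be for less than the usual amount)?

Monthly rate r = 13.3%/12 = 1.10833% = 0.0110833.
Recurrence: B ← B·(1+r) − €190.00.
Month 1: interest €134.39; balance after payment €12,069.39.
Month 2: interest €133.77; balance after payment €12,013.15.
Closed form: n = −ln(1 − rB₀/P)/ln(1+r) = −ln(0.29271)/ln(1.01108) ≈ 111.462, so the balance reaches zero during payment 112.

112 payments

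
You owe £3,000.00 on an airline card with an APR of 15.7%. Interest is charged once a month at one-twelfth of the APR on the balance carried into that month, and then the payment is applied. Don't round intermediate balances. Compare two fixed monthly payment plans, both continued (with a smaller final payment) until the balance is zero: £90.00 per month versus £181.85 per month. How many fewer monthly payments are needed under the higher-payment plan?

Monthly rate r = 15.7%/12 = 1.30833% = 0.0130833.
At £90.00/mo: n = ⌈−ln(1 − rB₀/P)/ln(1+r)⌉ = 45 payments (last £6.72); total interest = total paid − £3,000.00 = £966.72.
At £181.85/mo: 19 payments (last £128.48); total interest £401.78.
Payments saved = 45 − 19 = 26.

26 fewer payments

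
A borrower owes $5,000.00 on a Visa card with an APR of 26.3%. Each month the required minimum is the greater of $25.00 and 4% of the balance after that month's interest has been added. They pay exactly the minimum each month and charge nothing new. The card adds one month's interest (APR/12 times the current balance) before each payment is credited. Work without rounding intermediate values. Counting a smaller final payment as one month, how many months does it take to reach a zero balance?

Monthly rate r = 26.3%/12 = 2.19167% = 0.0219167.
While 4% of the post-interest balance exceeds $25.00, each month B ← (B·(1+r))·(1 − 0.04), i.e. B shrinks by the factor (1+r)·0.96 = 0.98104.
This holds for months 1–110. Entering month 111 the balance is $608.85; 4% of the post-interest balance is now below $25.00, so the flat $25.00 minimum applies from here.
From month 111 a fixed $25.00 at rate r clears $608.85 in 36 more payments. Total: 110 + 36 = 146 months.

146 months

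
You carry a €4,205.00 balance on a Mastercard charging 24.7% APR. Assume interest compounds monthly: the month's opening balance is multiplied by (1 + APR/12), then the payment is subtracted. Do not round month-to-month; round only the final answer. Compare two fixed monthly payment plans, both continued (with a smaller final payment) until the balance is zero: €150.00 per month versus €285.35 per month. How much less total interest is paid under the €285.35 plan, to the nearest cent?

€1,272.38

Monthly rate r = 24.7%/12 = 2.05833% = 0.0205833.
At €150.00/mo: n = ⌈−ln(1 − rB₀/P)/ln(1+r)⌉ = 43 payments (last €34.92); total interest = total paid − €4,205.00 = €2,129.92.
At €285.35/mo: 18 payments (last €211.59); total interest €857.54.
Interest saved = €2,129.92 − €857.54 = €1,272.38.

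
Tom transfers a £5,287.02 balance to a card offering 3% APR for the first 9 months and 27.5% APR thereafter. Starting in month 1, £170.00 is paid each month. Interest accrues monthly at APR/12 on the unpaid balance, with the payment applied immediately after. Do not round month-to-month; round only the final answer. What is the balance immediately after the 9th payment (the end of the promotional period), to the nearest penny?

Promo months 1–9 at r₀ = 3%/12 = 0.0025; months 10+ at r₁ = 27.5%/12 = 0.0229167.
After month 9: iterate B ← B·(1+r₀) − £170.00 for 9 months → £3,861.78.

£3,861.78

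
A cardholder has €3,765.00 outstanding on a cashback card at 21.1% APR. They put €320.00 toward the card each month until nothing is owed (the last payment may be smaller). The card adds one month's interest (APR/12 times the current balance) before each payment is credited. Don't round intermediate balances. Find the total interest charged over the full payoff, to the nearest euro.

€491

Monthly rate r = 21.1%/12 = 1.75833% = 0.0175833.
Payoff takes n = ⌈−ln(1 − rB₀/P)/ln(1+r)⌉ = ⌈13.297⌉ = 14 payments; the last is €95.73.
Total paid = 13·€320.00 + €95.73 = €4,255.73.
Total interest = total paid − principal = €4,255.73 − €3,765.00 = €490.73.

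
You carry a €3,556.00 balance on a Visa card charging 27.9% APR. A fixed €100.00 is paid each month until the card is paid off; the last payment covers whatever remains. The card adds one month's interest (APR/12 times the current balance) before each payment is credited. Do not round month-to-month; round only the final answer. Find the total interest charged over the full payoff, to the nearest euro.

€4,072

Monthly rate r = 27.9%/12 = 2.325% = 0.02325.
Payoff takes n = ⌈−ln(1 − rB₀/P)/ln(1+r)⌉ = ⌈76.277⌉ = 77 payments; the last is €27.92.
Total paid = 76·€100.00 + €27.92 = €7,627.92.
Total interest = total paid − principal = €7,627.92 − €3,556.00 = €4,071.92.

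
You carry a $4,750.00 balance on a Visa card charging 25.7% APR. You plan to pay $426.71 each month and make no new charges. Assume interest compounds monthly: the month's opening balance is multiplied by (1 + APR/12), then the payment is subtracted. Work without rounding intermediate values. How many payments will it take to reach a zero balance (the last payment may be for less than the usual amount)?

13 payments

Monthly rate r = 25.7%/12 = 2.14167% = 0.0214167.
Recurrence: B ← B·(1+r) − $426.71.
Month 1: interest $101.73; balance after payment $4,425.02.
Month 2: interest $94.77; balance after payment $4,093.08.
Closed form: n = −ln(1 − rB₀/P)/ln(1+r) = −ln(0.7616)/ln(1.02142) ≈ 12.852, so the balance reaches zero during payment 13.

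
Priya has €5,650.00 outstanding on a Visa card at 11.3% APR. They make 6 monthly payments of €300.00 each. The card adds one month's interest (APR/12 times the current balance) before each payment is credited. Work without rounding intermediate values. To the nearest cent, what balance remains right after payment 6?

€4,133.92

Monthly rate r = 11.3%/12 = 0.941667% = 0.00941667.
Each month: B ← B·(1+r) − €300.00.
Month 1: interest €53.20; balance after payment €5,403.20.
Month 2: interest €50.88; balance after payment €5,154.08.
Month 3: interest €48.53; balance after payment €4,902.62.
Month 4: interest €46.17; balance after payment €4,648.78.
Month 5: interest €43.78; balance after payment €4,392.56.
Month 6: interest €41.36; balance after payment €4,133.92.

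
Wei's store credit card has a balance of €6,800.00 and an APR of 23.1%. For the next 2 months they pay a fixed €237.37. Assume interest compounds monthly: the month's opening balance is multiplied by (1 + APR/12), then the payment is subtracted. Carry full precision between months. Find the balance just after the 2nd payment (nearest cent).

€6,585.01

Monthly rate r = 23.1%/12 = 1.925% = 0.01925.
Each month: B ← B·(1+r) − €237.37.
Month 1: interest €130.90; balance after payment €6,693.53.
Month 2: interest €128.85; balance after payment €6,585.01.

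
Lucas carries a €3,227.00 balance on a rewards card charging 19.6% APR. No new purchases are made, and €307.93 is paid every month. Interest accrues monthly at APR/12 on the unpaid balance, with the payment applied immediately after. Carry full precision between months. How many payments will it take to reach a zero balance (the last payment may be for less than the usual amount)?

Monthly rate r = 19.6%/12 = 1.63333% = 0.0163333.
Recurrence: B ← B·(1+r) − €307.93.
Month 1: interest €52.71; balance after payment €2,971.78.
Month 2: interest €48.54; balance after payment €2,712.39.
Closed form: n = −ln(1 − rB₀/P)/ln(1+r) = −ln(0.82883)/ln(1.01633) ≈ 11.588, so the balance reaches zero during payment 12.

12 months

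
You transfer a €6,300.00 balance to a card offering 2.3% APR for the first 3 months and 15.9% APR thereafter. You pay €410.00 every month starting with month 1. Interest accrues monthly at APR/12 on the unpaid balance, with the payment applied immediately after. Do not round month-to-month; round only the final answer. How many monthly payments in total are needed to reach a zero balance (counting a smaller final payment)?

17 months

Promo months 1–3 at r₀ = 2.3%/12 = 0.00191667; months 4+ at r₁ = 15.9%/12 = 0.01325.
After month 3: iterate B ← B·(1+r₀) − €410.00 for 3 months → €5,103.94.
Then at r₁ with €410.00/mo: n₂ = −ln(1 − r₁·B/P)/ln(1+r₁) ≈ 13.69 → 14 more payments.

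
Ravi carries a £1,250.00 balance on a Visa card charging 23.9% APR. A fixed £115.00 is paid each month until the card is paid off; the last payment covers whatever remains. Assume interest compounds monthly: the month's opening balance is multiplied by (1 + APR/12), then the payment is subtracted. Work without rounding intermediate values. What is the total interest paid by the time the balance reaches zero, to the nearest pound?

£173

Monthly rate r = 23.9%/12 = 1.99167% = 0.0199167.
Payoff takes n = ⌈−ln(1 − rB₀/P)/ln(1+r)⌉ = ⌈12.371⌉ = 13 payments; the last is £42.92.
Total paid = 12·£115.00 + £42.92 = £1,422.92.
Total interest = total paid − principal = £1,422.92 − £1,250.00 = £172.92.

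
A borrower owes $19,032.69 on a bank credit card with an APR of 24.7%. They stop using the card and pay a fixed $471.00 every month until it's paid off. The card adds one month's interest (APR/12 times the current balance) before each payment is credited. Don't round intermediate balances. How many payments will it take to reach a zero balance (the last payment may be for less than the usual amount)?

88 payments

Monthly rate r = 24.7%/12 = 2.05833% = 0.0205833.
Recurrence: B ← B·(1+r) − $471.00.
Month 1: interest $391.76; balance after payment $18,953.45.
Month 2: interest $390.13; balance after payment $18,872.57.
Closed form: n = −ln(1 − rB₀/P)/ln(1+r) = −ln(0.16825)/ln(1.02058) ≈ 87.479, so the balance reaches zero during payment 88.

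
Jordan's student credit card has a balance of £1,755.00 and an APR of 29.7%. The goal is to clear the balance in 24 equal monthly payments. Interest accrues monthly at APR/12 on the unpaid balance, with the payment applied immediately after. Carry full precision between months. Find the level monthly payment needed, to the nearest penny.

£97.86

Monthly rate r = 29.7%/12 = 2.475% = 0.02475.
Level-payment amortization: P = B₀·r / (1 − (1+r)^(−n)) = 1755.00·0.02475 / (1 − 1.02475^(−24)).
Denominator 1 − (1+r)^(−24) = 0.443878414.
P = 43.4362 / 0.443878414 ≈ 97.86.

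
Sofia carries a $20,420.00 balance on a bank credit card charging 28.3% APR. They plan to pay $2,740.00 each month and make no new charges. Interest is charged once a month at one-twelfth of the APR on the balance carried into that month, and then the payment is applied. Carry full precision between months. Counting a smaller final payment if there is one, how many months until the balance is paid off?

9 months

Monthly rate r = 28.3%/12 = 2.35833% = 0.0235833.
Recurrence: B ← B·(1+r) − $2,740.00.
Month 1: interest $481.57; balance after payment $18,161.57.
Month 2: interest $428.31; balance after payment $15,849.88.
Closed form: n = −ln(1 − rB₀/P)/ln(1+r) = −ln(0.82424)/ln(1.02358) ≈ 8.292, so the balance reaches zero during payment 9.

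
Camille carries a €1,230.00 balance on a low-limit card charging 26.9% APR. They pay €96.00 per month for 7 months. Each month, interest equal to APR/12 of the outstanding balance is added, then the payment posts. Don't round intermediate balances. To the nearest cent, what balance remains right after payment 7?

Monthly rate r = 26.9%/12 = 2.24167% = 0.0224167.
Each month: B ← B·(1+r) − €96.00.
Month 1: interest €27.57; balance after payment €1,161.57.
Month 2: interest €26.04; balance after payment €1,091.61.
Month 3: interest €24.47; balance after payment €1,020.08.
Month 4: interest €22.87; balance after payment €946.95.
Month 5: interest €21.23; balance after payment €872.18.
Month 6: interest €19.55; balance after payment €795.73.
Month 7: interest €17.84; balance after payment €717.56.

€717.56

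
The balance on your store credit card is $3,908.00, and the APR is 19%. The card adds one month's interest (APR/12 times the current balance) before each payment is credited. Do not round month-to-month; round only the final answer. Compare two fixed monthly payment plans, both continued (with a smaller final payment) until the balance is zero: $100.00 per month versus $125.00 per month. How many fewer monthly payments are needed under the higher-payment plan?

Monthly rate r = 19%/12 = 1.58333% = 0.0158333.
At $100.00/mo: n = ⌈−ln(1 − rB₀/P)/ln(1+r)⌉ = 62 payments (last $38.87); total interest = total paid − $3,908.00 = $2,230.87.
At $125.00/mo: 44 payments (last $61.70); total interest $1,528.70.
Payments saved = 62 − 44 = 18.

18 fewer payments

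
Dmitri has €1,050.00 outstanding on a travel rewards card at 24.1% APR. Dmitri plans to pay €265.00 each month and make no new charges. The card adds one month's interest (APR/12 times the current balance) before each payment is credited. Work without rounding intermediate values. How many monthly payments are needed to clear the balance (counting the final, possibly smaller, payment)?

5 payments

Monthly rate r = 24.1%/12 = 2.00833% = 0.0200833.
Recurrence: B ← B·(1+r) − €265.00.
Month 1: interest €21.09; balance after payment €806.09.
Month 2: interest €16.19; balance after payment €557.28.
Month 3: interest €11.19; balance after payment €303.47.
Month 4: interest €6.09; balance after payment €44.56.
Month 5: interest €0.89; balance after payment €0.00.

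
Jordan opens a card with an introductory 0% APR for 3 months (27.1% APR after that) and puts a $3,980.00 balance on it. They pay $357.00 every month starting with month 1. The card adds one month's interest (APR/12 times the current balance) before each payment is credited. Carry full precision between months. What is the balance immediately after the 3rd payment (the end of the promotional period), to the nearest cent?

Promo months 1–3 at r₀ = 0%/12 = 0; months 4+ at r₁ = 27.1%/12 = 0.0225833.
After month 3 (no interest yet): B = $3,980.00 − 3·$357.00 = $2,909.00.

$2,909.00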